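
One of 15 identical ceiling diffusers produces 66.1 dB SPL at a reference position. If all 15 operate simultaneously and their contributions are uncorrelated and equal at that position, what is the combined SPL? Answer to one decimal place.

77.9 dB SPL

15 equal incoherent sources raise the level by 10·log₁₀(15) = 11.76 dB.
L_total = 66.1 + 11.76 = 77.9 dB SPL.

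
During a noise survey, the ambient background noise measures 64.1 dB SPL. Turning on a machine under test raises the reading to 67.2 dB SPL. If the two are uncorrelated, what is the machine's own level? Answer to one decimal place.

Background correction is a power subtraction:
L_src = 10·log₁₀(10^(67.2/10) − 10^(64.1/10)) = 10·log₁₀(2678000) = 64.3 dB SPL.

64.3 dB SPL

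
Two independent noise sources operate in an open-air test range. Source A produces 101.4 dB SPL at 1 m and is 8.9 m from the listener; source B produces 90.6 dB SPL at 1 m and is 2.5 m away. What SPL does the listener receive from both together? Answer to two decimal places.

At the listener: L_A = 101.4 − 20·log₁₀(8.9) = 82.412 dB; L_B = 90.6 − 20·log₁₀(2.5) = 82.641 dB.
Combined: 10·log₁₀(10^(82.412/10)+10^(82.641/10)) = 85.54 dB SPL.

85.54 dB SPL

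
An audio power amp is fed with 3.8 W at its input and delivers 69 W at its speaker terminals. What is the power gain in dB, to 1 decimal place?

For a power ratio, dB = 10·log₁₀(P₂/P₁).
10·log₁₀(69/3.8) = 10·log₁₀(18.16) = 12.6 dB.

12.6 dB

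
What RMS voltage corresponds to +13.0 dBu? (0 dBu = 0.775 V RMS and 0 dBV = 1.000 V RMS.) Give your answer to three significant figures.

V = 0.775 V × 10^(+13.0/20).
= 0.775 × 4.467 = 3.46 V.

3.46 V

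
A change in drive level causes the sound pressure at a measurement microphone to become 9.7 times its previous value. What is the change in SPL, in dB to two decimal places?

Sound pressure is an amplitude quantity: ΔL = 20·log₁₀(p₂/p₁).
20·log₁₀(9.7) = 19.74 dB.

19.74 dB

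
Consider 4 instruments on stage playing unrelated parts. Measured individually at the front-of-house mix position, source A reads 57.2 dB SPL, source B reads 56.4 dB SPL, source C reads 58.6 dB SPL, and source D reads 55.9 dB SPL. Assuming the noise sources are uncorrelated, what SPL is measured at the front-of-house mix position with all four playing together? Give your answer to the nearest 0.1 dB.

Incoherent sources sum as intensities:
L_total = 10·log₁₀(10^(57.2/10) + 10^(56.4/10) + 10^(58.6/10) + 10^(55.9/10)) = 10·log₁₀(2075000) = 63.2 dB SPL.

63.2 dB SPL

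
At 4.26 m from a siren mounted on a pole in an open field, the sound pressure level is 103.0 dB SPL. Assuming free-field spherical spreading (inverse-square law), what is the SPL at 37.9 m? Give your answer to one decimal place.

Free-field point source: level drops by 20·log₁₀ of the distance ratio.
ΔL = −20·log₁₀(37.9/4.26) = -18.98 dB, so L₂ = 103.0 + (-18.98) = 84.0 dB SPL.

84.0 dB SPL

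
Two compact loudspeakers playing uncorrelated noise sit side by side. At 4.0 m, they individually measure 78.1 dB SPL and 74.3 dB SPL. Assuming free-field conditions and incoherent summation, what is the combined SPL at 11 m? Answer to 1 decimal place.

70.8 dB SPL

Combined at 4.0 m: 10·log₁₀(10^(78.1/10)+10^(74.3/10)) = 79.61 dB SPL.
Then apply −20·log₁₀(11/4.0) = -8.79 dB → 70.8 dB SPL.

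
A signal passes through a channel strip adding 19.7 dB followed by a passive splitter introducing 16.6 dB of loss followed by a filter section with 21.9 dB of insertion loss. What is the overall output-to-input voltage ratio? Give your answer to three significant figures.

Net gain = 19.7 + (−16.6) + (−21.9) = -18.8 dB.
Voltage ratio = 10^(-18.8/20) = 0.115.

0.115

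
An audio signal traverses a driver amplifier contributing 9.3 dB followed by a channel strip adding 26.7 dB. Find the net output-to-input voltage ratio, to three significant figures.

Net gain = 9.3 + 26.7 = 36.0 dB.
Voltage ratio = 10^(36.0/20) = 63.1.

63.1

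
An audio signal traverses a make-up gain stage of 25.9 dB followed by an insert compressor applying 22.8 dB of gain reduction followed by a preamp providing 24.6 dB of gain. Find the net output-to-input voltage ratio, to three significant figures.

Net gain = 25.9 + (−22.8) + 24.6 = 27.7 dB.
Voltage ratio = 10^(27.7/20) = 24.3.

24.3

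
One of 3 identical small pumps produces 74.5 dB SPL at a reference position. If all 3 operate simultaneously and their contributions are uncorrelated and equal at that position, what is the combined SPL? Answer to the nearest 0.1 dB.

3 equal incoherent sources raise the level by 10·log₁₀(3) = 4.77 dB.
L_total = 74.5 + 4.77 = 79.3 dB SPL.

79.3 dB SPL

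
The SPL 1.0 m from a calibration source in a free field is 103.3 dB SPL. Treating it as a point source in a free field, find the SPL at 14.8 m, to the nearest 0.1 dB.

79.9 dB SPL

Inverse-square spreading gives ΔL = −20·log₁₀(d₂/d₁).
ΔL = −20·log₁₀(14.8/1.0) = -23.41 dB, so L₂ = 103.3 + (-23.41) = 79.9 dB SPL.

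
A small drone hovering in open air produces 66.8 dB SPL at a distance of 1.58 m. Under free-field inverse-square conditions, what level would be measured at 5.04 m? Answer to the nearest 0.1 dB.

Inverse-square spreading gives ΔL = −20·log₁₀(d₂/d₁).
ΔL = −20·log₁₀(5.04/1.58) = -10.08 dB, so L₂ = 66.8 + (-10.08) = 56.7 dB SPL.

56.7 dB SPL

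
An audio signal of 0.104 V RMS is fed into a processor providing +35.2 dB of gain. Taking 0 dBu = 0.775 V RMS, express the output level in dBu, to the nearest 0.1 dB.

Input level: 20·log₁₀(0.104/0.775) = -17.45 dBu.
Output: -17.45 + 35.2 = +17.8 dBu.

+17.8 dBu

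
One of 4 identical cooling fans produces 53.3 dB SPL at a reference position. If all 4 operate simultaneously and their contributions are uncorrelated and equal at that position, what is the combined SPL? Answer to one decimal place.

59.3 dB SPL

4 equal incoherent sources raise the level by 10·log₁₀(4) = 6.02 dB.
L_total = 53.3 + 6.02 = 59.3 dB SPL.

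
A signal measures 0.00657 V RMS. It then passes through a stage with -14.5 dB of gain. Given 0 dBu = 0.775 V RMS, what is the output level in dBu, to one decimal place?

-55.9 dBu

Input level: 20·log₁₀(0.00657/0.775) = -41.43 dBu.
Output: -41.43 − 14.5 = -55.9 dBu.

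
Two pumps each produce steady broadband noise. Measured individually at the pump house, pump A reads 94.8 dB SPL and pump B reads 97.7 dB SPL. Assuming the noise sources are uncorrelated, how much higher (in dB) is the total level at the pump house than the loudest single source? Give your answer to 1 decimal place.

1.8 dB

Uncorrelated sources add in intensity (power), not in dB.
L_total = 10·log₁₀(10^(94.8/10) + 10^(97.7/10)) = 99.50 dB SPL.
Excess over the loudest (97.7 dB): 99.50 − 97.7 = 1.8 dB.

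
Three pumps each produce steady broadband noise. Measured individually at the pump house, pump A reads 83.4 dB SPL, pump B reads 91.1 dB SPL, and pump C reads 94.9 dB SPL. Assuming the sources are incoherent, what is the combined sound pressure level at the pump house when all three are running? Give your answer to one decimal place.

Incoherent sources sum as intensities:
L_total = 10·log₁₀(10^(83.4/10) + 10^(91.1/10) + 10^(94.9/10)) = 10·log₁₀(4597000000) = 96.6 dB SPL.

96.6 dB SPL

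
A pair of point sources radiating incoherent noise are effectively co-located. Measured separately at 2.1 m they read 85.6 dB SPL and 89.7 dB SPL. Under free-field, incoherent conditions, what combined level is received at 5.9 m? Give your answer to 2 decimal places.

82.15 dB SPL

Combined at 2.1 m: 10·log₁₀(10^(85.6/10)+10^(89.7/10)) = 91.127 dB SPL.
Then apply −20·log₁₀(5.9/2.1) = -8.973 dB → 82.15 dB SPL.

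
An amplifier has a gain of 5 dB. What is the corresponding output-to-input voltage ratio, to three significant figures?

Voltage ratio = 10^(dB/20).
10^(5/20) = 10^(0.2500) = 1.78.

1.78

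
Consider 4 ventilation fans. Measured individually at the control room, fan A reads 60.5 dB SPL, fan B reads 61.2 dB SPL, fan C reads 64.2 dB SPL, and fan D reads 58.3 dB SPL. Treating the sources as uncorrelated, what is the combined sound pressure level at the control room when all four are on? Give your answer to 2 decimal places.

Add the sources as powers (linear), then convert back to dB:
L_total = 10·log₁₀(10^(60.5/10) + 10^(61.2/10) + 10^(64.2/10) + 10^(58.3/10)) = 10·log₁₀(5747000) = 67.59 dB SPL.

67.59 dB SPL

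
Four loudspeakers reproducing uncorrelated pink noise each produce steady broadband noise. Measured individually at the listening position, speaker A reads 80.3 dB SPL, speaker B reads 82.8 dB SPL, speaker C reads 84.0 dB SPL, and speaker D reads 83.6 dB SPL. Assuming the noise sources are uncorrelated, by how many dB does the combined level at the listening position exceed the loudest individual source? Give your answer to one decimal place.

4.9 dB

Uncorrelated sources add in intensity (power), not in dB.
L_total = 10·log₁₀(10^(80.3/10) + 10^(82.8/10) + 10^(84.0/10) + 10^(83.6/10)) = 88.91 dB SPL.
Excess over the loudest (84.0 dB): 88.91 − 84.0 = 4.9 dB.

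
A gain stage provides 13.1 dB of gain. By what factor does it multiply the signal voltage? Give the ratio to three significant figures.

Voltage ratio = 10^(dB/20).
10^(13.1/20) = 10^(0.6550) = 4.52.

4.52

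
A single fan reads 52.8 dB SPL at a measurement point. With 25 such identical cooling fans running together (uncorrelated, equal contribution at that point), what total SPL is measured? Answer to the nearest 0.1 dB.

25 equal incoherent sources raise the level by 10·log₁₀(25) = 13.98 dB.
L_total = 52.8 + 13.98 = 66.8 dB SPL.

66.8 dB SPL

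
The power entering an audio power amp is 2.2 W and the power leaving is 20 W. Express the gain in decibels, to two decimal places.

Power is a power quantity, so gain = 10·log₁₀(P_out/P_in).
10·log₁₀(20/2.2) = 10·log₁₀(9.091) = 9.59 dB.

9.59 dB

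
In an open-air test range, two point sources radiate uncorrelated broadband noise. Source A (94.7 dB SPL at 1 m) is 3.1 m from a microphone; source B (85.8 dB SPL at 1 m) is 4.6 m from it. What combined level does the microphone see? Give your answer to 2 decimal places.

85.12 dB SPL

At the listener: L_A = 94.7 − 20·log₁₀(3.1) = 84.873 dB; L_B = 85.8 − 20·log₁₀(4.6) = 72.545 dB.
Combined: 10·log₁₀(10^(84.873/10)+10^(72.545/10)) = 85.12 dB SPL.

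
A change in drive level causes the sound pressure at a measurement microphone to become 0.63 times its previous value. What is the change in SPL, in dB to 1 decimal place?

-4.0 dB

SPL change from a pressure ratio uses the 20·log₁₀ form:
20·log₁₀(0.63) = -4.0 dB.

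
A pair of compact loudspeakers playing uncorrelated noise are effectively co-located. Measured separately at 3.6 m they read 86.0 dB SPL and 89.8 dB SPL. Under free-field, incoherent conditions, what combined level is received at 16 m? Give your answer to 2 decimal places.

78.36 dB SPL

Combined at 3.6 m: 10·log₁₀(10^(86.0/10)+10^(89.8/10)) = 91.313 dB SPL.
Then apply −20·log₁₀(16/3.6) = -12.956 dB → 78.36 dB SPL.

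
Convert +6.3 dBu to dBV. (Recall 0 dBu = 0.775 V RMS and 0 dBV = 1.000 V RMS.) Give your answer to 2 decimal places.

+4.09 dBV

The offset between the scales is 20·log₁₀(0.775/1.000) = −2.214 dB.
So dBV = +6.3 − 2.214 = +4.09 dBV.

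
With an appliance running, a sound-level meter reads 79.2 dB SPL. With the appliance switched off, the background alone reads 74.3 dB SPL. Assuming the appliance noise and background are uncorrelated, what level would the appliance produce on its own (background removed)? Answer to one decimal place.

77.5 dB SPL

Background correction is a power subtraction:
L_src = 10·log₁₀(10^(79.2/10) − 10^(74.3/10)) = 10·log₁₀(56260000) = 77.5 dB SPL.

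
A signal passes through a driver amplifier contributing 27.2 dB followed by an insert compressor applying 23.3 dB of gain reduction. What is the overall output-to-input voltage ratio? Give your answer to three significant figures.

1.57

Net gain = 27.2 + (−23.3) = 3.9 dB.
Voltage ratio = 10^(3.9/20) = 1.57.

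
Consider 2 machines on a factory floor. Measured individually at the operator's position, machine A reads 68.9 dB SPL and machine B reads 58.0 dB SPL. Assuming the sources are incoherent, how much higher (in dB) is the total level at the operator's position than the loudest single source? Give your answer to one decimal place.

0.3 dB

Incoherent sources sum as intensities:
L_total = 10·log₁₀(10^(68.9/10) + 10^(58.0/10)) = 69.24 dB SPL.
Excess over the loudest (68.9 dB): 69.24 − 68.9 = 0.3 dB.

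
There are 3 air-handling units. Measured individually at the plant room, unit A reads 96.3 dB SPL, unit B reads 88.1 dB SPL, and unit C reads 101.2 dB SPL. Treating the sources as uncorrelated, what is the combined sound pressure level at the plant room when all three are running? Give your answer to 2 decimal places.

102.58 dB SPL

Uncorrelated sources add in intensity (power), not in dB.
L_total = 10·log₁₀(10^(96.3/10) + 10^(88.1/10) + 10^(101.2/10)) = 10·log₁₀(18094000000) = 102.58 dB SPL.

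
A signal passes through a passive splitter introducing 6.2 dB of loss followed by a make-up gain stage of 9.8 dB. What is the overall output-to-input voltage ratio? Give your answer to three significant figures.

1.51

Net gain = (−6.2) + 9.8 = 3.6 dB.
Voltage ratio = 10^(3.6/20) = 1.51.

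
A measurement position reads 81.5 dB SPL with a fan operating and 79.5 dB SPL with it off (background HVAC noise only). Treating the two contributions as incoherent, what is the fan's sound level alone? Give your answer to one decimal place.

77.2 dB SPL

Subtract intensities: L_src = 10·log₁₀(10^(L_total/10) − 10^(L_bg/10)).
L_src = 10·log₁₀(10^(81.5/10) − 10^(79.5/10)) = 10·log₁₀(52130000) = 77.2 dB SPL.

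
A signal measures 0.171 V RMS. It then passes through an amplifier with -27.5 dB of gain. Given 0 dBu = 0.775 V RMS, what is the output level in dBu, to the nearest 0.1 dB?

-40.6 dBu

Input level: 20·log₁₀(0.171/0.775) = -13.13 dBu.
Output: -13.13 − 27.5 = -40.6 dBu.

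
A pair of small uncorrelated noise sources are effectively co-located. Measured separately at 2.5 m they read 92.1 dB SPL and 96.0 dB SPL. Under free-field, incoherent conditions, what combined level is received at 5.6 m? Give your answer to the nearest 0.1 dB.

Combined at 2.5 m: 10·log₁₀(10^(92.1/10)+10^(96.0/10)) = 97.48 dB SPL.
Then apply −20·log₁₀(5.6/2.5) = -7.00 dB → 90.5 dB SPL.

90.5 dB SPL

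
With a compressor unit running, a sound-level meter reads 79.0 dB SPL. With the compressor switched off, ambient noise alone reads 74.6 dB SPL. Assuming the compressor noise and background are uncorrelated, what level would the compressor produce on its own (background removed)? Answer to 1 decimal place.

77.0 dB SPL

Background correction is a power subtraction:
L_src = 10·log₁₀(10^(79.0/10) − 10^(74.6/10)) = 10·log₁₀(50590000) = 77.0 dB SPL.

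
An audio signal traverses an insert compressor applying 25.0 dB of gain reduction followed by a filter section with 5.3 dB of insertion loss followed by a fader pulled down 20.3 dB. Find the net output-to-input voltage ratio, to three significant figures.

0.00295

Net gain = (−25.0) + (−5.3) + (−20.3) = -50.6 dB.
Voltage ratio = 10^(-50.6/20) = 0.00295.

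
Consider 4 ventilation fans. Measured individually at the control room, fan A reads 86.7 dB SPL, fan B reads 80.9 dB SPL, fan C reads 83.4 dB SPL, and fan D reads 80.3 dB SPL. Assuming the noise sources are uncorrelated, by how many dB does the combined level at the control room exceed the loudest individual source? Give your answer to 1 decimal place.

2.9 dB

Incoherent sources sum as intensities:
L_total = 10·log₁₀(10^(86.7/10) + 10^(80.9/10) + 10^(83.4/10) + 10^(80.3/10)) = 89.62 dB SPL.
Excess over the loudest (86.7 dB): 89.62 − 86.7 = 2.9 dB.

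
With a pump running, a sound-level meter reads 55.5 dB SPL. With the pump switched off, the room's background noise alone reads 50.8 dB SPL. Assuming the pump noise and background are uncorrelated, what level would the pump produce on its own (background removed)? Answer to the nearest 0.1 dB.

Background correction is a power subtraction:
L_src = 10·log₁₀(10^(55.5/10) − 10^(50.8/10)) = 10·log₁₀(234600) = 53.7 dB SPL.

53.7 dB SPL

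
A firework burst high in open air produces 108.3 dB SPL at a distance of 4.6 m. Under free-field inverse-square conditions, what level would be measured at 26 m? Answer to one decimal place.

93.3 dB SPL

Free-field point source: level drops by 20·log₁₀ of the distance ratio.
ΔL = −20·log₁₀(26/4.6) = -15.04 dB, so L₂ = 108.3 + (-15.04) = 93.3 dB SPL.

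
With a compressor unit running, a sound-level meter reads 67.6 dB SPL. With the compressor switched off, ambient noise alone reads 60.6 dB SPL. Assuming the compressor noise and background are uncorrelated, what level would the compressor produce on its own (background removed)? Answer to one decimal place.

66.6 dB SPL

Subtract intensities: L_src = 10·log₁₀(10^(L_total/10) − 10^(L_bg/10)).
L_src = 10·log₁₀(10^(67.6/10) − 10^(60.6/10)) = 10·log₁₀(4606000) = 66.6 dB SPL.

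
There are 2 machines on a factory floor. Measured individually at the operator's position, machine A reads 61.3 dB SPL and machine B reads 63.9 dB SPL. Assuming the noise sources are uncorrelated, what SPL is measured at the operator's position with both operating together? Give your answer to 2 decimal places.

65.80 dB SPL

Incoherent sources sum as intensities:
L_total = 10·log₁₀(10^(61.3/10) + 10^(63.9/10)) = 10·log₁₀(3804000) = 65.80 dB SPL.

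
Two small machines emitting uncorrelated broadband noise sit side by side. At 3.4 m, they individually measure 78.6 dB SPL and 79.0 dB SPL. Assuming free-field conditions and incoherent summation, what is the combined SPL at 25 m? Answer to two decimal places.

64.49 dB SPL

Combined at 3.4 m: 10·log₁₀(10^(78.6/10)+10^(79.0/10)) = 81.815 dB SPL.
Then apply −20·log₁₀(25/3.4) = -17.329 dB → 64.49 dB SPL.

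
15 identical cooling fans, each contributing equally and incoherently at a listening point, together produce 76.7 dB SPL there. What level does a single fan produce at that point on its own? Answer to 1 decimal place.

15 equal incoherent sources add 10·log₁₀(15) = 11.76 dB over one source.
L_one = 76.7 − 11.76 = 64.9 dB SPL.

64.9 dB SPL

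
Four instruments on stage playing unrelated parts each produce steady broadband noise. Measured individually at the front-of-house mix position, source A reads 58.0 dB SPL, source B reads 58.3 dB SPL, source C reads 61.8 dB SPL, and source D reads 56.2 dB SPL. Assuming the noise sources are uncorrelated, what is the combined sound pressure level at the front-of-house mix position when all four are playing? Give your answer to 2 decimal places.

65.10 dB SPL

Add the sources as powers (linear), then convert back to dB:
L_total = 10·log₁₀(10^(58.0/10) + 10^(58.3/10) + 10^(61.8/10) + 10^(56.2/10)) = 10·log₁₀(3237000) = 65.10 dB SPL.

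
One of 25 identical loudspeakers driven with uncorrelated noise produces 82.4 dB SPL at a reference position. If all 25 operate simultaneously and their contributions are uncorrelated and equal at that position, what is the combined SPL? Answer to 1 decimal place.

25 equal incoherent sources raise the level by 10·log₁₀(25) = 13.98 dB.
L_total = 82.4 + 13.98 = 96.4 dB SPL.

96.4 dB SPL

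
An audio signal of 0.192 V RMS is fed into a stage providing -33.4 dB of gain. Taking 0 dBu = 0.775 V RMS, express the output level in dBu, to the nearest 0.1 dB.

-45.5 dBu

Input level: 20·log₁₀(0.192/0.775) = -12.12 dBu.
Output: -12.12 − 33.4 = -45.5 dBu.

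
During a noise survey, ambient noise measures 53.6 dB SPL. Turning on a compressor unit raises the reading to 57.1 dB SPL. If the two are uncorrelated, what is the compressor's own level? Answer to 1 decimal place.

Background correction is a power subtraction:
L_src = 10·log₁₀(10^(57.1/10) − 10^(53.6/10)) = 10·log₁₀(283800) = 54.5 dB SPL.

54.5 dB SPL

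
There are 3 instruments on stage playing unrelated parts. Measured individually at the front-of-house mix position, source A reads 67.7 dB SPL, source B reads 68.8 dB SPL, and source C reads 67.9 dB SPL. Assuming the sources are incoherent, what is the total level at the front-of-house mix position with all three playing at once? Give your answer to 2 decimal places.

Incoherent sources sum as intensities:
L_total = 10·log₁₀(10^(67.7/10) + 10^(68.8/10) + 10^(67.9/10)) = 10·log₁₀(19640000) = 72.93 dB SPL.

72.93 dB SPL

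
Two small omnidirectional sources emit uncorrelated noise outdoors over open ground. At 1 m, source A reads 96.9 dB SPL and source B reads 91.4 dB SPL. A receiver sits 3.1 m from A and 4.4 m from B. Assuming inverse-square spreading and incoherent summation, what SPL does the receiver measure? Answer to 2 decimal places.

87.64 dB SPL

At the listener: L_A = 96.9 − 20·log₁₀(3.1) = 87.073 dB; L_B = 91.4 − 20·log₁₀(4.4) = 78.531 dB.
Combined: 10·log₁₀(10^(87.073/10)+10^(78.531/10)) = 87.64 dB SPL.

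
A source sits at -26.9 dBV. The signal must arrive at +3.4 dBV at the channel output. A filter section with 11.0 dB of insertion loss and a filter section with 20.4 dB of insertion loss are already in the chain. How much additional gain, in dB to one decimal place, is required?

61.7 dB

The required make-up gain is the shortfall in the dB sum.
G = +3.4 − (-26.9) + 11.0 + 20.4 = 61.7 dB.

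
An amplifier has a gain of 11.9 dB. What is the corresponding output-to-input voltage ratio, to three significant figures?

Voltage ratio = 10^(dB/20).
10^(11.9/20) = 10^(0.5950) = 3.94.

3.94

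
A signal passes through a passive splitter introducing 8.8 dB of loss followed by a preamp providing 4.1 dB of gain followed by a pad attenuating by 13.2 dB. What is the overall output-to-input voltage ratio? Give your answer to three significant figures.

0.127

Net gain = (−8.8) + 4.1 + (−13.2) = -17.9 dB.
Voltage ratio = 10^(-17.9/20) = 0.127.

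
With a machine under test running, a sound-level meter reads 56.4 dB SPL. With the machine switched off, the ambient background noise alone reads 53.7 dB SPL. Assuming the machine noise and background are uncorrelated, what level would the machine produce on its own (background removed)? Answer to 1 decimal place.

Remove the background by subtracting linear intensities:
L_src = 10·log₁₀(10^(56.4/10) − 10^(53.7/10)) = 10·log₁₀(202100) = 53.1 dB SPL.

53.1 dB SPL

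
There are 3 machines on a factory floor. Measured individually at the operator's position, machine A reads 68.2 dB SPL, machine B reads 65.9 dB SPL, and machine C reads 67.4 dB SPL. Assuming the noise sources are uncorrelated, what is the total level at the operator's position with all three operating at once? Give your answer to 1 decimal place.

Add the sources as powers (linear), then convert back to dB:
L_total = 10·log₁₀(10^(68.2/10) + 10^(65.9/10) + 10^(67.4/10)) = 10·log₁₀(15990000) = 72.0 dB SPL.

72.0 dB SPL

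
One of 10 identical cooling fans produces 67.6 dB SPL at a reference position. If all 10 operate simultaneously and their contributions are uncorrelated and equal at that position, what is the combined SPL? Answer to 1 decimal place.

10 equal incoherent sources raise the level by 10·log₁₀(10) = 10.00 dB.
L_total = 67.6 + 10.00 = 77.6 dB SPL.

77.6 dB SPL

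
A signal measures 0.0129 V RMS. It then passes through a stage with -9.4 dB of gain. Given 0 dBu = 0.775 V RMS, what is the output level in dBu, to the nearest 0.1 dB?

Input level: 20·log₁₀(0.0129/0.775) = -35.57 dBu.
Output: -35.57 − 9.4 = -45.0 dBu.

-45.0 dBu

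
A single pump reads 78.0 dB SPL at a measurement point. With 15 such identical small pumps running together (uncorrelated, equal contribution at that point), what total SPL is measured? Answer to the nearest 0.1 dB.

15 equal incoherent sources raise the level by 10·log₁₀(15) = 11.76 dB.
L_total = 78.0 + 11.76 = 89.8 dB SPL.

89.8 dB SPL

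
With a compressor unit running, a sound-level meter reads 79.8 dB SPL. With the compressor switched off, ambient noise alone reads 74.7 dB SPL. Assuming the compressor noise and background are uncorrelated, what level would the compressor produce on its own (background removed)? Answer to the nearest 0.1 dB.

78.2 dB SPL

Remove the background by subtracting linear intensities:
L_src = 10·log₁₀(10^(79.8/10) − 10^(74.7/10)) = 10·log₁₀(65990000) = 78.2 dB SPL.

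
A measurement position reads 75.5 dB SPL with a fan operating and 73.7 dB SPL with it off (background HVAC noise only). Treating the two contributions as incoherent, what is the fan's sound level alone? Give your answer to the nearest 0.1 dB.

70.8 dB SPL

Background correction is a power subtraction:
L_src = 10·log₁₀(10^(75.5/10) − 10^(73.7/10)) = 10·log₁₀(12040000) = 70.8 dB SPL.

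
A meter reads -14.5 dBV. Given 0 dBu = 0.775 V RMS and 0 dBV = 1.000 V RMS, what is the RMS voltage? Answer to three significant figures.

0.188 V

V = 1.000 V × 10^(-14.5/20).
= 1.000 × 0.1884 = 0.188 V.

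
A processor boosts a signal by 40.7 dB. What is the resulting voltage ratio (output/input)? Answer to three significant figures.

108

Voltage ratio = 10^(dB/20).
10^(40.7/20) = 10^(2.035) = 108.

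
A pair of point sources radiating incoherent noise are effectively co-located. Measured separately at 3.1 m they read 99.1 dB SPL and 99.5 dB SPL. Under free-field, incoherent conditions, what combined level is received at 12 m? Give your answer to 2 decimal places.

Combined at 3.1 m: 10·log₁₀(10^(99.1/10)+10^(99.5/10)) = 102.315 dB SPL.
Then apply −20·log₁₀(12/3.1) = -11.756 dB → 90.56 dB SPL.

90.56 dB SPL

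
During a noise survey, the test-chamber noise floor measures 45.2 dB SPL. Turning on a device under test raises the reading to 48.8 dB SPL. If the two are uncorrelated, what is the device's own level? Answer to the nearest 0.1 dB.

Subtract intensities: L_src = 10·log₁₀(10^(L_total/10) − 10^(L_bg/10)).
L_src = 10·log₁₀(10^(48.8/10) − 10^(45.2/10)) = 10·log₁₀(42740) = 46.3 dB SPL.

46.3 dB SPL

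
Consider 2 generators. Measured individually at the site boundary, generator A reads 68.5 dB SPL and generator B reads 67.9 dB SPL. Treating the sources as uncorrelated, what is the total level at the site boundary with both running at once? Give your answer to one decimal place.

Incoherent sources sum as intensities:
L_total = 10·log₁₀(10^(68.5/10) + 10^(67.9/10)) = 10·log₁₀(13250000) = 71.2 dB SPL.

71.2 dB SPL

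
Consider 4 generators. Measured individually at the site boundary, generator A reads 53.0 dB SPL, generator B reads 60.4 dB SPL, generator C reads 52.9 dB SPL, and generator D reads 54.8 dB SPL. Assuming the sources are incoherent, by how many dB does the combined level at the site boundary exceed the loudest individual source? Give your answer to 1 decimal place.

Uncorrelated sources add in intensity (power), not in dB.
L_total = 10·log₁₀(10^(53.0/10) + 10^(60.4/10) + 10^(52.9/10) + 10^(54.8/10)) = 62.54 dB SPL.
Excess over the loudest (60.4 dB): 62.54 − 60.4 = 2.1 dB.

2.1 dB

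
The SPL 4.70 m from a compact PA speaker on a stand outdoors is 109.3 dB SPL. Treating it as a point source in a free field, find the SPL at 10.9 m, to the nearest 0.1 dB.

102.0 dB SPL

For a point source in a free field, ΔL = −20·log₁₀(d₂/d₁).
ΔL = −20·log₁₀(10.9/4.70) = -7.31 dB, so L₂ = 109.3 + (-7.31) = 102.0 dB SPL.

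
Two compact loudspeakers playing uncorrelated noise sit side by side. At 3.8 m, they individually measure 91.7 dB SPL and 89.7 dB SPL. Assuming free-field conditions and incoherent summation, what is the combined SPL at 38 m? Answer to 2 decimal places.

Combined at 3.8 m: 10·log₁₀(10^(91.7/10)+10^(89.7/10)) = 93.824 dB SPL.
Then apply −20·log₁₀(38/3.8) = -20.000 dB → 73.82 dB SPL.

73.82 dB SPL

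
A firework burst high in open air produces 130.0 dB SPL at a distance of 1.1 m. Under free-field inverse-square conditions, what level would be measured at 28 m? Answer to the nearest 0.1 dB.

101.9 dB SPL

Free-field point source: level drops by 20·log₁₀ of the distance ratio.
ΔL = −20·log₁₀(28/1.1) = -28.12 dB, so L₂ = 130.0 + (-28.12) = 101.9 dB SPL.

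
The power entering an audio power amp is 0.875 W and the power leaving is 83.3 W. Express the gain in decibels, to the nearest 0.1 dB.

19.8 dB

Power is a power quantity, so gain = 10·log₁₀(P_out/P_in).
10·log₁₀(83.3/0.875) = 10·log₁₀(95.20) = 19.8 dB.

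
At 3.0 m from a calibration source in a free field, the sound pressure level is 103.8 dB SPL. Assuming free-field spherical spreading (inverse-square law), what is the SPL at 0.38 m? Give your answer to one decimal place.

121.7 dB SPL

Inverse-square spreading gives ΔL = −20·log₁₀(d₂/d₁).
ΔL = −20·log₁₀(0.38/3.0) = 17.95 dB, so L₂ = 103.8 + (17.95) = 121.7 dB SPL.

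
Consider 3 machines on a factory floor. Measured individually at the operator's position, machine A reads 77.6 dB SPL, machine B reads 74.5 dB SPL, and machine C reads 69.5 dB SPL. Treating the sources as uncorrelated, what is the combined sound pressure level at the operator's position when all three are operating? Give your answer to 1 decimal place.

Uncorrelated sources add in intensity (power), not in dB.
L_total = 10·log₁₀(10^(77.6/10) + 10^(74.5/10) + 10^(69.5/10)) = 10·log₁₀(94640000) = 79.8 dB SPL.

79.8 dB SPL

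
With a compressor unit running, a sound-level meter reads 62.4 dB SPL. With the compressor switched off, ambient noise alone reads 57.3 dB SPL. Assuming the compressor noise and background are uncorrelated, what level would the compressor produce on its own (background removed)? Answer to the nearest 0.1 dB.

Background correction is a power subtraction:
L_src = 10·log₁₀(10^(62.4/10) − 10^(57.3/10)) = 10·log₁₀(1201000) = 60.8 dB SPL.

60.8 dB SPL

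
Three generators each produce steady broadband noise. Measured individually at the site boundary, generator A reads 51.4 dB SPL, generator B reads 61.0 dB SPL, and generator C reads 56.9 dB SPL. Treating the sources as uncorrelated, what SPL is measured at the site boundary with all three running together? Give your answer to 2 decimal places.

Add the sources as powers (linear), then convert back to dB:
L_total = 10·log₁₀(10^(51.4/10) + 10^(61.0/10) + 10^(56.9/10)) = 10·log₁₀(1887000) = 62.76 dB SPL.

62.76 dB SPL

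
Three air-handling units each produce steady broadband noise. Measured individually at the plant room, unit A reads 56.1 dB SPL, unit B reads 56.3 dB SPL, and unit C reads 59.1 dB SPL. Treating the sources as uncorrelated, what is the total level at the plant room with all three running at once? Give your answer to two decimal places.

Uncorrelated sources add in intensity (power), not in dB.
L_total = 10·log₁₀(10^(56.1/10) + 10^(56.3/10) + 10^(59.1/10)) = 10·log₁₀(1647000) = 62.17 dB SPL.

62.17 dB SPL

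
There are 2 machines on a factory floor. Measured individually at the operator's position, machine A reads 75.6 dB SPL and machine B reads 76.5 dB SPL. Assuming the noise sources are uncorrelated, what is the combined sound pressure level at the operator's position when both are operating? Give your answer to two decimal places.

Incoherent sources sum as intensities:
L_total = 10·log₁₀(10^(75.6/10) + 10^(76.5/10)) = 10·log₁₀(80980000) = 79.08 dB SPL.

79.08 dB SPL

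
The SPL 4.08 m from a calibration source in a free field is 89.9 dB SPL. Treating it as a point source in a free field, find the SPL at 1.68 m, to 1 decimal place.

97.6 dB SPL

Inverse-square spreading gives ΔL = −20·log₁₀(d₂/d₁).
ΔL = −20·log₁₀(1.68/4.08) = 7.71 dB, so L₂ = 89.9 + (7.71) = 97.6 dB SPL.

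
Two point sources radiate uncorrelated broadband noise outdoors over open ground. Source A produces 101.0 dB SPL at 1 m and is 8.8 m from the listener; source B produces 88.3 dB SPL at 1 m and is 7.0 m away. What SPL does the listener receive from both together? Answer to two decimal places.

At the listener: L_A = 101.0 − 20·log₁₀(8.8) = 82.110 dB; L_B = 88.3 − 20·log₁₀(7.0) = 71.398 dB.
Combined: 10·log₁₀(10^(82.110/10)+10^(71.398/10)) = 82.46 dB SPL.

82.46 dB SPL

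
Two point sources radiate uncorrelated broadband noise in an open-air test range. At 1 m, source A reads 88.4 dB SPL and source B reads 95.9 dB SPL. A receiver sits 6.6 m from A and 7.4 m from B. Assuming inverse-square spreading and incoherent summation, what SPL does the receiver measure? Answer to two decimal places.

79.39 dB SPL

At the listener: L_A = 88.4 − 20·log₁₀(6.6) = 72.009 dB; L_B = 95.9 − 20·log₁₀(7.4) = 78.515 dB.
Combined: 10·log₁₀(10^(72.009/10)+10^(78.515/10)) = 79.39 dB SPL.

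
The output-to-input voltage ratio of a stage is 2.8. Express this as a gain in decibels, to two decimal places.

8.94 dB

Voltage is an amplitude quantity, so gain = 20·log₁₀(V_out/V_in).
20·log₁₀(2.8) = 8.94 dB.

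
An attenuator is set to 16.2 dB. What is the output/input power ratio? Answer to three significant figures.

0.0240

Power ratio = 10^(dB/10).
10^(-16.2/10) = 10^(-1.620) = 0.0240.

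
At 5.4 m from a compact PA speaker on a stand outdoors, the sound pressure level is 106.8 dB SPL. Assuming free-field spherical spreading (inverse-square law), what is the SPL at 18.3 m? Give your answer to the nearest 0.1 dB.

96.2 dB SPL

For a point source in a free field, ΔL = −20·log₁₀(d₂/d₁).
ΔL = −20·log₁₀(18.3/5.4) = -10.60 dB, so L₂ = 106.8 + (-10.60) = 96.2 dB SPL.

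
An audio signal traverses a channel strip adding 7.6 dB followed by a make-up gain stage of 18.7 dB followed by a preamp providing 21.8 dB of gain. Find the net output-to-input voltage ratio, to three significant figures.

Net gain = 7.6 + 18.7 + 21.8 = 48.1 dB.
Voltage ratio = 10^(48.1/20) = 254.

254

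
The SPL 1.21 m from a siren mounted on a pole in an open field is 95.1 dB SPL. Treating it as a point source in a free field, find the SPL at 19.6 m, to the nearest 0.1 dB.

70.9 dB SPL

For a point source in a free field, ΔL = −20·log₁₀(d₂/d₁).
ΔL = −20·log₁₀(19.6/1.21) = -24.19 dB, so L₂ = 95.1 + (-24.19) = 70.9 dB SPL.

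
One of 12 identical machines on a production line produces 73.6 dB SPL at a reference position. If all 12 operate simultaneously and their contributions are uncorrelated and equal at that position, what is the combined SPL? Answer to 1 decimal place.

12 equal incoherent sources raise the level by 10·log₁₀(12) = 10.79 dB.
L_total = 73.6 + 10.79 = 84.4 dB SPL.

84.4 dB SPL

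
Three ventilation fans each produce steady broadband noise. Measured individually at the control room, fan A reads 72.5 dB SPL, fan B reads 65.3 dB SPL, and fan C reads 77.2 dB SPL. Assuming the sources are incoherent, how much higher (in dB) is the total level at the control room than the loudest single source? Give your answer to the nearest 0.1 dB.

1.5 dB

Add the sources as powers (linear), then convert back to dB:
L_total = 10·log₁₀(10^(72.5/10) + 10^(65.3/10) + 10^(77.2/10)) = 78.67 dB SPL.
Excess over the loudest (77.2 dB): 78.67 − 77.2 = 1.5 dB.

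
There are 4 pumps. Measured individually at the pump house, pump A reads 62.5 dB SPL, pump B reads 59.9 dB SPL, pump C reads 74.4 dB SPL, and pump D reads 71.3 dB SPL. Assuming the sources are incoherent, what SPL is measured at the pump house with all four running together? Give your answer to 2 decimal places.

76.41 dB SPL

Incoherent sources sum as intensities:
L_total = 10·log₁₀(10^(62.5/10) + 10^(59.9/10) + 10^(74.4/10) + 10^(71.3/10)) = 10·log₁₀(43790000) = 76.41 dB SPL.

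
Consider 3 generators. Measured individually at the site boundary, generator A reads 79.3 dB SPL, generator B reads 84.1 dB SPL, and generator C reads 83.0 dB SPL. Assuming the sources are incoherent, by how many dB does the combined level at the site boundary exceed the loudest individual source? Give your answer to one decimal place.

Uncorrelated sources add in intensity (power), not in dB.
L_total = 10·log₁₀(10^(79.3/10) + 10^(84.1/10) + 10^(83.0/10)) = 87.34 dB SPL.
Excess over the loudest (84.1 dB): 87.34 − 84.1 = 3.2 dB.

3.2 dB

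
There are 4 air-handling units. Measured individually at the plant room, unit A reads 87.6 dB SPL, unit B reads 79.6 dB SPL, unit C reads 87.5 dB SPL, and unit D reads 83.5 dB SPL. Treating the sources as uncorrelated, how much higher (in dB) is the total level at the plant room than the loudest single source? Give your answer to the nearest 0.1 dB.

4.0 dB

Incoherent sources sum as intensities:
L_total = 10·log₁₀(10^(87.6/10) + 10^(79.6/10) + 10^(87.5/10) + 10^(83.5/10)) = 91.62 dB SPL.
Excess over the loudest (87.6 dB): 91.62 − 87.6 = 4.0 dB.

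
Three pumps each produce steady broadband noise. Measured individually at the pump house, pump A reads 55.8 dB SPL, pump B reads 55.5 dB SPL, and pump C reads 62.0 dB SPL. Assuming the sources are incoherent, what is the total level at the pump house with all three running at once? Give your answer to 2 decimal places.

Uncorrelated sources add in intensity (power), not in dB.
L_total = 10·log₁₀(10^(55.8/10) + 10^(55.5/10) + 10^(62.0/10)) = 10·log₁₀(2320000) = 63.65 dB SPL.

63.65 dB SPL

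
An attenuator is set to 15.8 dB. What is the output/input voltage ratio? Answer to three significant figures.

0.162

Voltage ratio = 10^(dB/20).
10^(-15.8/20) = 10^(-0.7900) = 0.162.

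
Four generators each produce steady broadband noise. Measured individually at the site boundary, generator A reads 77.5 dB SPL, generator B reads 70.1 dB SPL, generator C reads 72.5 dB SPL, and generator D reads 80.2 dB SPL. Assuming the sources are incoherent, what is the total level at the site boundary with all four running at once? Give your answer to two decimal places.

82.76 dB SPL

Add the sources as powers (linear), then convert back to dB:
L_total = 10·log₁₀(10^(77.5/10) + 10^(70.1/10) + 10^(72.5/10) + 10^(80.2/10)) = 10·log₁₀(189000000) = 82.76 dB SPL.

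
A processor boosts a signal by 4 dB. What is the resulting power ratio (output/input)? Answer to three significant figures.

Power ratio = 10^(dB/10).
10^(4/10) = 10^(0.4000) = 2.51.

2.51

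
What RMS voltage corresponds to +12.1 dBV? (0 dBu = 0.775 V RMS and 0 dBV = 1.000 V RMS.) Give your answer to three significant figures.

4.03 V

V = 1.000 V × 10^(+12.1/20).
= 1.000 × 4.027 = 4.03 V.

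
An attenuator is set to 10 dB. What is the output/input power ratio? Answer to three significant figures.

0.100

Power ratio = 10^(dB/10).
10^(-10/10) = 10^(-1.000) = 0.100.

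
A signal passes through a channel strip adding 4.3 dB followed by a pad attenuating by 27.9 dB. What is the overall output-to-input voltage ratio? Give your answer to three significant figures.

0.0661

Net gain = 4.3 + (−27.9) = -23.6 dB.
Voltage ratio = 10^(-23.6/20) = 0.0661.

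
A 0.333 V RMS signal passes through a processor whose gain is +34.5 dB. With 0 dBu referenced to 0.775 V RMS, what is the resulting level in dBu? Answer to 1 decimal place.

Input level: 20·log₁₀(0.333/0.775) = -7.34 dBu.
Output: -7.34 + 34.5 = +27.2 dBu.

+27.2 dBu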